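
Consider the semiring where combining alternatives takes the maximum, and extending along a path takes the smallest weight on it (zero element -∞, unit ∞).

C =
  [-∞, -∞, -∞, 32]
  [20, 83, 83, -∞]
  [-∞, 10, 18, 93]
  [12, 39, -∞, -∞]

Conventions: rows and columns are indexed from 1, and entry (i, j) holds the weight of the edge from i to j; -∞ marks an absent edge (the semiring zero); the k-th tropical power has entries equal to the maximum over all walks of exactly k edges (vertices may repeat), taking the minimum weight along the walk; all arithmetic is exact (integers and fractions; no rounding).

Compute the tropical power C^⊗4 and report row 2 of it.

C^⊗2:
  [12, 32, -∞, -∞]
  [20, 83, 83, 83]
  [12, 39, 18, 18]
  [20, 39, 39, 12]
C^⊗3:
  [20, 32, 32, 12]
  [20, 83, 83, 83]
  [20, 39, 39, 18]
  [20, 39, 39, 39]
C^⊗4:
  [20, 32, 32, 32]
  [20, 83, 83, 83]
  [20, 39, 39, 39]
  [20, 39, 39, 39]
Answer: row 2 of C^⊗4 = [20, 83, 83, 83]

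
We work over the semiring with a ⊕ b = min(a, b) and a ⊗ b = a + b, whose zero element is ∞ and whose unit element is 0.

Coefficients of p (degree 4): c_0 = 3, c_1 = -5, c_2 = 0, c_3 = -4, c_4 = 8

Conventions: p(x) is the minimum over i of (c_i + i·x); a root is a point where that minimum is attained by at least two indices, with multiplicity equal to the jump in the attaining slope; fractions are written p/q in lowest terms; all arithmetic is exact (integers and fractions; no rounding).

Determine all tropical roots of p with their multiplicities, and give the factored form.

hull edge (i=0, c=3) to (i=1, c=-5): slope -8, span 1
hull edge (i=1, c=-5) to (i=3, c=-4): slope 1/2, span 2
hull edge (i=3, c=-4) to (i=4, c=8): slope 12, span 1
Factored form: p(x) = 8 ⊗ (x ⊕ (-12)) ⊗ (x ⊕ (-1/2)) ⊗ (x ⊕ (-1/2)) ⊗ (x ⊕ 8)
Answer: roots = -12 (mult 1), -1/2 (mult 2), 8 (mult 1)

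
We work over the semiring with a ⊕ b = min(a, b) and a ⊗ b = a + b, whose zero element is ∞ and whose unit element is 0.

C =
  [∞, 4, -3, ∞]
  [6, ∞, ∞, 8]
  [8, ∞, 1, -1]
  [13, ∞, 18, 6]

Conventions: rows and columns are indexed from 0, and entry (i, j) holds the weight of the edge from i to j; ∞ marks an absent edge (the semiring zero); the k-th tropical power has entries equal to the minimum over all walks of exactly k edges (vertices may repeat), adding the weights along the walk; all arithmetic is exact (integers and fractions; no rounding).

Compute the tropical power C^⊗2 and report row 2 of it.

C^⊗2:
  [5, ∞, -2, -4]
  [21, 10, 3, 14]
  [9, 12, 2, 0]
  [19, 17, 10, 12]
Answer: row 2 of C^⊗2 = [9, 12, 2, 0]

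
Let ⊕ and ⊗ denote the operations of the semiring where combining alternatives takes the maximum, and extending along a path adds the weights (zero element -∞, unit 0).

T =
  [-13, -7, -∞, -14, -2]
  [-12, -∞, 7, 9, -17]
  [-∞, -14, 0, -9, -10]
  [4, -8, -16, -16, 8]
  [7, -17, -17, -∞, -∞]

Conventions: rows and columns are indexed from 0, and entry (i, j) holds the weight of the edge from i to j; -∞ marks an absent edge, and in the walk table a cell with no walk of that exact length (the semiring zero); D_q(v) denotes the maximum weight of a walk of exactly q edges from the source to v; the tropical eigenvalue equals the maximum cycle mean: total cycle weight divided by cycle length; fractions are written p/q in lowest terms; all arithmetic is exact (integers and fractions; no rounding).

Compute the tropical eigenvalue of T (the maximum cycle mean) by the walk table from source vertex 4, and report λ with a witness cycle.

q=0: [-∞, -∞, -∞, -∞, 0]
q=1: [7, -17, -17, -∞, -∞]
q=2: [-6, 0, -10, -7, 5]
q=3: [12, -12, 7, 9, 1]
q=4: [13, 5, 7, -2, 17]
q=5: [24, 6, 12, 14, 11]
Optimal cycle mean attained by: cycle 0->1->3->4->0, total (-7) + 9 + 8 + 7, length 4.
Answer: λ = 17/4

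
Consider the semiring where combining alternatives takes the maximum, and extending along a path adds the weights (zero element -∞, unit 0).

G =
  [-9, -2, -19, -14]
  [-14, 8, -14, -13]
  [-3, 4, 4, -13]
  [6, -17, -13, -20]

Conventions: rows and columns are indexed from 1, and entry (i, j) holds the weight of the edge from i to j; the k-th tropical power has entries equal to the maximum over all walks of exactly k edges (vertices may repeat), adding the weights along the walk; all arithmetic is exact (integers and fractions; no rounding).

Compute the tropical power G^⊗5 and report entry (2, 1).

G^⊗2:
  [-8, 6, -15, -15]
  [-6, 16, -6, -5]
  [1, 12, 8, -9]
  [-3, 4, -9, -8]
G^⊗3:
  [-8, 14, -8, -7]
  [2, 24, 2, 3]
  [5, 20, 12, -1]
  [-2, 12, -5, -9]
G^⊗4:
  [0, 22, 0, 1]
  [10, 32, 10, 11]
  [9, 28, 16, 7]
  [-2, 20, -1, -1]
G^⊗5:
  [8, 30, 8, 9]
  [18, 40, 18, 19]
  [14, 36, 20, 15]
  [6, 28, 6, 7]
Key observation: the optimum is the walk 2->2->2->2->2->1, with weight 8 + 8 + 8 + 8 + (-14) = 18.
Optimal value attained by: walk 2->2->2->2->2->1.
Answer: (G^⊗5)[2][1] = 18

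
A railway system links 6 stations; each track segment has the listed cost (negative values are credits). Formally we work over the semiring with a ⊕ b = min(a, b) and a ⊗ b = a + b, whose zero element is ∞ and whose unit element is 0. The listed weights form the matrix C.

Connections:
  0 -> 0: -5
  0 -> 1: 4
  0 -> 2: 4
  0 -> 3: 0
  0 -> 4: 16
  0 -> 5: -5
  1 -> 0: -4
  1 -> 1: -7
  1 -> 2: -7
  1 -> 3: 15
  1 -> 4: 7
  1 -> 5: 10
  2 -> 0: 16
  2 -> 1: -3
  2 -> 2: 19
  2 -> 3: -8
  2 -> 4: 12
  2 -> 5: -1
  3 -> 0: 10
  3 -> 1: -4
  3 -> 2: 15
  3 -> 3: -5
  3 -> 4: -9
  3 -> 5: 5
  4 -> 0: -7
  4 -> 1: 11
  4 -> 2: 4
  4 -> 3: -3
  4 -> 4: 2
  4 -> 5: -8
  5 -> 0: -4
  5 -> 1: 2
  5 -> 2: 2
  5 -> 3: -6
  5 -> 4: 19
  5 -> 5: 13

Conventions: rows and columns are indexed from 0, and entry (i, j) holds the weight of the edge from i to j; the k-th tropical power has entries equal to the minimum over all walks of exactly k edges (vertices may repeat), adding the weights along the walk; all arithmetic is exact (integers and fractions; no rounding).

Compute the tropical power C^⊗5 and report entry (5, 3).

C^⊗2:
  [-10, -4, -3, -11, -9, -10]
  [-11, -14, -14, -15, 0, -9]
  [-7, -12, -10, -13, -17, -3]
  [-16, -11, -11, -12, -14, -17]
  [-12, -7, -6, -14, -12, -12]
  [-9, -10, -5, -11, -15, -9]
C^⊗3:
  [-16, -15, -11, -16, -20, -17]
  [-18, -21, -21, -22, -24, -16]
  [-24, -19, -19, -20, -22, -25]
  [-21, -18, -18, -23, -21, -22]
  [-19, -18, -14, -19, -23, -20]
  [-22, -17, -17, -18, -20, -23]
C^⊗4:
  [-27, -22, -22, -23, -25, -28]
  [-31, -28, -28, -29, -31, -32]
  [-29, -26, -26, -31, -29, -30]
  [-28, -27, -25, -28, -32, -29]
  [-30, -25, -25, -26, -28, -31]
  [-27, -24, -24, -29, -27, -28]
C^⊗5:
  [-32, -29, -29, -34, -32, -33]
  [-38, -35, -35, -38, -38, -39]
  [-36, -35, -33, -36, -40, -37]
  [-39, -34, -34, -35, -37, -40]
  [-35, -32, -32, -37, -35, -36]
  [-34, -33, -31, -34, -38, -35]
Key observation: the optimum is the walk 5->3->3->4->5->3, with weight (-6) + (-5) + (-9) + (-8) + (-6) = -34.
Optimal value attained by: walk 5->3->3->4->5->3.
Answer: (C^⊗5)[5][3] = -34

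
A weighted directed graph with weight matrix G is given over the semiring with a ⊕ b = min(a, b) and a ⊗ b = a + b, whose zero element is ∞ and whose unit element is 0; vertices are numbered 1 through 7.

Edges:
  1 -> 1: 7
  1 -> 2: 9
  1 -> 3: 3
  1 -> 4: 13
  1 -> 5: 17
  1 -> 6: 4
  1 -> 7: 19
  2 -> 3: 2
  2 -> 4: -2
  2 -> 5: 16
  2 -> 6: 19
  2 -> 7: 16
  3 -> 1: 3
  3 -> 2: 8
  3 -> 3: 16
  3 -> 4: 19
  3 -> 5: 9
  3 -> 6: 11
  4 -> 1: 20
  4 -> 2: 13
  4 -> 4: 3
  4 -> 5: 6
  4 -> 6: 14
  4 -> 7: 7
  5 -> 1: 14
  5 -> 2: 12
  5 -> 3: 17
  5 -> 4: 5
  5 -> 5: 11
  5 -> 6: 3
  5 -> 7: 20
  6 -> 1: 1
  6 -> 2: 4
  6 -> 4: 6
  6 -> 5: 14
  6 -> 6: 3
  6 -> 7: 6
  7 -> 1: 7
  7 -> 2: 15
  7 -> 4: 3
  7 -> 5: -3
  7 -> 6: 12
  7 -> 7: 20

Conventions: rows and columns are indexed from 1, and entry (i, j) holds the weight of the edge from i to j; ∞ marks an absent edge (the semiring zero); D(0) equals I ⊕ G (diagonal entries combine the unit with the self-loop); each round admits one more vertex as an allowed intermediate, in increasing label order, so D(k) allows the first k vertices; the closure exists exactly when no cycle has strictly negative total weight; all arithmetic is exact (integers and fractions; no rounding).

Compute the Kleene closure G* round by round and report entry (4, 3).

D(0):
  [0, 9, 3, 13, 17, 4, 19]
  [∞, 0, 2, -2, 16, 19, 16]
  [3, 8, 0, 19, 9, 11, ∞]
  [20, 13, ∞, 0, 6, 14, 7]
  [14, 12, 17, 5, 0, 3, 20]
  [1, 4, ∞, 6, 14, 0, 6]
  [7, 15, ∞, 3, -3, 12, 0]
D(1):
  [0, 9, 3, 13, 17, 4, 19]
  [∞, 0, 2, -2, 16, 19, 16]
  [3, 8, 0, 16, 9, 7, 22]
  [20, 13, 23, 0, 6, 14, 7]
  [14, 12, 17, 5, 0, 3, 20]
  [1, 4, 4, 6, 14, 0, 6]
  [7, 15, 10, 3, -3, 11, 0]
D(2):
  [0, 9, 3, 7, 17, 4, 19]
  [∞, 0, 2, -2, 16, 19, 16]
  [3, 8, 0, 6, 9, 7, 22]
  [20, 13, 15, 0, 6, 14, 7]
  [14, 12, 14, 5, 0, 3, 20]
  [1, 4, 4, 2, 14, 0, 6]
  [7, 15, 10, 3, -3, 11, 0]
D(3):
  [0, 9, 3, 7, 12, 4, 19]
  [5, 0, 2, -2, 11, 9, 16]
  [3, 8, 0, 6, 9, 7, 22]
  [18, 13, 15, 0, 6, 14, 7]
  [14, 12, 14, 5, 0, 3, 20]
  [1, 4, 4, 2, 13, 0, 6]
  [7, 15, 10, 3, -3, 11, 0]
D(4):
  [0, 9, 3, 7, 12, 4, 14]
  [5, 0, 2, -2, 4, 9, 5]
  [3, 8, 0, 6, 9, 7, 13]
  [18, 13, 15, 0, 6, 14, 7]
  [14, 12, 14, 5, 0, 3, 12]
  [1, 4, 4, 2, 8, 0, 6]
  [7, 15, 10, 3, -3, 11, 0]
D(5):
  [0, 9, 3, 7, 12, 4, 14]
  [5, 0, 2, -2, 4, 7, 5]
  [3, 8, 0, 6, 9, 7, 13]
  [18, 13, 15, 0, 6, 9, 7]
  [14, 12, 14, 5, 0, 3, 12]
  [1, 4, 4, 2, 8, 0, 6]
  [7, 9, 10, 2, -3, 0, 0]
D(6):
  [0, 8, 3, 6, 12, 4, 10]
  [5, 0, 2, -2, 4, 7, 5]
  [3, 8, 0, 6, 9, 7, 13]
  [10, 13, 13, 0, 6, 9, 7]
  [4, 7, 7, 5, 0, 3, 9]
  [1, 4, 4, 2, 8, 0, 6]
  [1, 4, 4, 2, -3, 0, 0]
D(7):
  [0, 8, 3, 6, 7, 4, 10]
  [5, 0, 2, -2, 2, 5, 5]
  [3, 8, 0, 6, 9, 7, 13]
  [8, 11, 11, 0, 4, 7, 7]
  [4, 7, 7, 5, 0, 3, 9]
  [1, 4, 4, 2, 3, 0, 6]
  [1, 4, 4, 2, -3, 0, 0]
Answer: G*[4][3] = 11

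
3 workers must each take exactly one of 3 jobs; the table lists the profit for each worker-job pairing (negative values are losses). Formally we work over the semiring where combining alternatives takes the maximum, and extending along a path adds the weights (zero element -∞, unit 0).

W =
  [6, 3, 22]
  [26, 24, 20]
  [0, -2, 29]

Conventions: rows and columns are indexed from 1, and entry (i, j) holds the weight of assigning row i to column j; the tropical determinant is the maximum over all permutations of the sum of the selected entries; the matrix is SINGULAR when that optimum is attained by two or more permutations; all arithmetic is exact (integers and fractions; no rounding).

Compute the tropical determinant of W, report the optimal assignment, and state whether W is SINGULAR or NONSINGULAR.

σ = (1, 2, 3): 6 + 24 + 29 = 59
σ = (1, 3, 2): 6 + 20 + (-2) = 24
σ = (2, 1, 3): 3 + 26 + 29 = 58
σ = (2, 3, 1): 3 + 20 + 0 = 23
σ = (3, 1, 2): 22 + 26 + (-2) = 46
σ = (3, 2, 1): 22 + 24 + 0 = 46
Optimal value attained by: σ = (1, 2, 3).
Answer: det⊕(W) = 59; verdict: NONSINGULAR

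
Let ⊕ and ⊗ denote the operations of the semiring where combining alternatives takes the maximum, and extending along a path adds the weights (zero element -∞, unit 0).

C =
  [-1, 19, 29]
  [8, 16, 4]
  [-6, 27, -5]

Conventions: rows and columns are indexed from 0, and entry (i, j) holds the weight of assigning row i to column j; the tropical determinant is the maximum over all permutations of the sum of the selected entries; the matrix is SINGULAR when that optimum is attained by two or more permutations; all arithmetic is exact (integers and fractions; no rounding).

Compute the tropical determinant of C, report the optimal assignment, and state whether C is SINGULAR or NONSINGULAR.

σ = (0, 1, 2): (-1) + 16 + (-5) = 10
σ = (0, 2, 1): (-1) + 4 + 27 = 30
σ = (1, 0, 2): 19 + 8 + (-5) = 22
σ = (1, 2, 0): 19 + 4 + (-6) = 17
σ = (2, 0, 1): 29 + 8 + 27 = 64
σ = (2, 1, 0): 29 + 16 + (-6) = 39
Optimal value attained by: σ = (2, 0, 1).
Answer: det⊕(C) = 64; verdict: NONSINGULAR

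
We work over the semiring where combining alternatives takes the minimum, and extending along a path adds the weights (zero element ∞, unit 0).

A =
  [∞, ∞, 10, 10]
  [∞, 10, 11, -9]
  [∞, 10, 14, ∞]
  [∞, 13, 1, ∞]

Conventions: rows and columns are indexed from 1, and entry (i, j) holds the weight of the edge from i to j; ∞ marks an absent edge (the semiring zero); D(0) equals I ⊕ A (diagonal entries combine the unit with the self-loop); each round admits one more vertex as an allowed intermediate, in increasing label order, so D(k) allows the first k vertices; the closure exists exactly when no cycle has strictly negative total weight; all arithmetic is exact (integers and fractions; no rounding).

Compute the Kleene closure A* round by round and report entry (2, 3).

D(0):
  [0, ∞, 10, 10]
  [∞, 0, 11, -9]
  [∞, 10, 0, ∞]
  [∞, 13, 1, 0]
D(1):
  [0, ∞, 10, 10]
  [∞, 0, 11, -9]
  [∞, 10, 0, ∞]
  [∞, 13, 1, 0]
D(2):
  [0, ∞, 10, 10]
  [∞, 0, 11, -9]
  [∞, 10, 0, 1]
  [∞, 13, 1, 0]
D(3):
  [0, 20, 10, 10]
  [∞, 0, 11, -9]
  [∞, 10, 0, 1]
  [∞, 11, 1, 0]
D(4):
  [0, 20, 10, 10]
  [∞, 0, -8, -9]
  [∞, 10, 0, 1]
  [∞, 11, 1, 0]
Answer: A*[2][3] = -8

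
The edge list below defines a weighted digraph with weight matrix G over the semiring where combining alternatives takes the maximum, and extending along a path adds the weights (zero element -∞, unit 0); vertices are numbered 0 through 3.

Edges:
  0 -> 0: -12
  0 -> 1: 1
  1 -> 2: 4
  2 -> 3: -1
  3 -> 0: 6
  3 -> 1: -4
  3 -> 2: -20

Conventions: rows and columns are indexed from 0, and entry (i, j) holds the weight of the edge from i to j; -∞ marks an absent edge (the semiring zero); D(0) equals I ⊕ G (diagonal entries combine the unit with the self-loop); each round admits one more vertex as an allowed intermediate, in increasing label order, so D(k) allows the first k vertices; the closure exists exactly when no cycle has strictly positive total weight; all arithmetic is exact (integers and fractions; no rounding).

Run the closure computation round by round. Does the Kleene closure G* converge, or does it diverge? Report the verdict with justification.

D(0):
  [0, 1, -∞, -∞]
  [-∞, 0, 4, -∞]
  [-∞, -∞, 0, -1]
  [6, -4, -20, 0]
D(1):
  [0, 1, -∞, -∞]
  [-∞, 0, 4, -∞]
  [-∞, -∞, 0, -1]
  [6, 7, -20, 0]
D(2):
  [0, 1, 5, -∞]
  [-∞, 0, 4, -∞]
  [-∞, -∞, 0, -1]
  [6, 7, 11, 0]
Detection: at round 3, diagonal entry (3, 3) turns strictly positive.
Key observation: the cycle 3->0->1->2->3 has total weight 6 + 1 + 4 + (-1), which is strictly positive.
Answer: DIVERGES — positive cycle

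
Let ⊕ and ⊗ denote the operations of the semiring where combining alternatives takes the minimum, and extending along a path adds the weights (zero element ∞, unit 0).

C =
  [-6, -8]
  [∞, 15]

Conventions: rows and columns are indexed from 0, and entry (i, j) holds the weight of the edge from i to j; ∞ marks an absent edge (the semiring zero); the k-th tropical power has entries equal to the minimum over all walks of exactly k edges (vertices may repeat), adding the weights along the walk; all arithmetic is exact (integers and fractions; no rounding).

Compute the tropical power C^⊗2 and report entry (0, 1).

C^⊗2:
  [-12, -14]
  [∞, 30]
Key observation: the optimum is the walk 0->0->1, with weight (-6) + (-8) = -14.
Optimal value attained by: walk 0->0->1.
Answer: (C^⊗2)[0][1] = -14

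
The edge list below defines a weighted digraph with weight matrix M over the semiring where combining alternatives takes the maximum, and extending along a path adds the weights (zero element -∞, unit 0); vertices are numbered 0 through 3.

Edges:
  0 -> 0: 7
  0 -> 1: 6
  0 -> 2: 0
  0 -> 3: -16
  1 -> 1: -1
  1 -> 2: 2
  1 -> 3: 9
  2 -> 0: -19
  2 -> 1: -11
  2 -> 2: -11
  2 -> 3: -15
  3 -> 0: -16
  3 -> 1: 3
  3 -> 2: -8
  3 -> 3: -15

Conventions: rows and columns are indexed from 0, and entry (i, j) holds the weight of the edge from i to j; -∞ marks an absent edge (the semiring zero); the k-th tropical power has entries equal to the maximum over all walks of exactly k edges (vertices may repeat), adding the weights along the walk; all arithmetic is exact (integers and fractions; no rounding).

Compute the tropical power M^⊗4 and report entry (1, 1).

M^⊗2:
  [14, 13, 8, 15]
  [-7, 12, 1, 8]
  [-12, -12, -9, -2]
  [-9, 2, 5, 12]
M^⊗3:
  [21, 20, 15, 22]
  [0, 11, 14, 21]
  [-5, 1, -10, -3]
  [-2, 15, 4, 11]
M^⊗4:
  [28, 27, 22, 29]
  [7, 24, 13, 20]
  [2, 1, 3, 10]
  [5, 14, 17, 24]
Key observation: the optimum is the walk 1->3->1->3->1, with weight 9 + 3 + 9 + 3 = 24.
Optimal value attained by: walk 1->3->1->3->1.
Answer: (M^⊗4)[1][1] = 24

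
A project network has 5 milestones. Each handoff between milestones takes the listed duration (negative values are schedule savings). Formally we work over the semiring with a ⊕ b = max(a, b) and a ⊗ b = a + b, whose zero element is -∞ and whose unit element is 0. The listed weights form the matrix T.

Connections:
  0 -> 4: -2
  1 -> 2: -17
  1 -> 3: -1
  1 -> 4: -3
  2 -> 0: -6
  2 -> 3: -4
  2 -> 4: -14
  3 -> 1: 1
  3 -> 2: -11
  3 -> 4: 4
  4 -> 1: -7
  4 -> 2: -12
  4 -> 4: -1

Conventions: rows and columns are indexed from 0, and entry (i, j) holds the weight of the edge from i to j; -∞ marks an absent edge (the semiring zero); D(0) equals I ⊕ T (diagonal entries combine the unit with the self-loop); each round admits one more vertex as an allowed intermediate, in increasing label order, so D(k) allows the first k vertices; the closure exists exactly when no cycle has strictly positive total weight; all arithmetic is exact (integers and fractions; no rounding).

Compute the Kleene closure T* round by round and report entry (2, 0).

D(0):
  [0, -∞, -∞, -∞, -2]
  [-∞, 0, -17, -1, -3]
  [-6, -∞, 0, -4, -14]
  [-∞, 1, -11, 0, 4]
  [-∞, -7, -12, -∞, 0]
D(1):
  [0, -∞, -∞, -∞, -2]
  [-∞, 0, -17, -1, -3]
  [-6, -∞, 0, -4, -8]
  [-∞, 1, -11, 0, 4]
  [-∞, -7, -12, -∞, 0]
D(2):
  [0, -∞, -∞, -∞, -2]
  [-∞, 0, -17, -1, -3]
  [-6, -∞, 0, -4, -8]
  [-∞, 1, -11, 0, 4]
  [-∞, -7, -12, -8, 0]
D(3):
  [0, -∞, -∞, -∞, -2]
  [-23, 0, -17, -1, -3]
  [-6, -∞, 0, -4, -8]
  [-17, 1, -11, 0, 4]
  [-18, -7, -12, -8, 0]
D(4):
  [0, -∞, -∞, -∞, -2]
  [-18, 0, -12, -1, 3]
  [-6, -3, 0, -4, 0]
  [-17, 1, -11, 0, 4]
  [-18, -7, -12, -8, 0]
D(5):
  [0, -9, -14, -10, -2]
  [-15, 0, -9, -1, 3]
  [-6, -3, 0, -4, 0]
  [-14, 1, -8, 0, 4]
  [-18, -7, -12, -8, 0]
Answer: T*[2][0] = -6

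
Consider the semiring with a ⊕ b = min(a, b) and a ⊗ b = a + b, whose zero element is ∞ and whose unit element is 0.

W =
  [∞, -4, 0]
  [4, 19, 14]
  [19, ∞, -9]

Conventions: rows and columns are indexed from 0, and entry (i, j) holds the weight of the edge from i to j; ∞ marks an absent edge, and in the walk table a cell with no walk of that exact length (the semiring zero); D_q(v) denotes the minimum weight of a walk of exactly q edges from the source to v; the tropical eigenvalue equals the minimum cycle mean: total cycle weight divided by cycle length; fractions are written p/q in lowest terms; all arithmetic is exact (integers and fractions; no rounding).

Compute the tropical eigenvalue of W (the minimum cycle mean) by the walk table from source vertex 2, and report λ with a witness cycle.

q=0: [∞, ∞, 0]
q=1: [19, ∞, -9]
q=2: [10, 15, -18]
q=3: [1, 6, -27]
Optimal cycle mean attained by: cycle 2->2, total (-9), length 1.
Answer: λ = -9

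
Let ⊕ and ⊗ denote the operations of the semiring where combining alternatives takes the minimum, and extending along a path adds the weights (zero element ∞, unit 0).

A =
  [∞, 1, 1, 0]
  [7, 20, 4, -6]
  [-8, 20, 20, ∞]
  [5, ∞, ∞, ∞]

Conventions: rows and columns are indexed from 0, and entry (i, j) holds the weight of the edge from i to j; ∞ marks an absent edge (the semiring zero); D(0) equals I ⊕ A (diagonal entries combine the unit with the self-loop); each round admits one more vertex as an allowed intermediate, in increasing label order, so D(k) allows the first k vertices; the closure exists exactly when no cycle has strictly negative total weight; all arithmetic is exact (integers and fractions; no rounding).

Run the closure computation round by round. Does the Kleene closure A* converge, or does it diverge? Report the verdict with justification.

D(0):
  [0, 1, 1, 0]
  [7, 0, 4, -6]
  [-8, 20, 0, ∞]
  [5, ∞, ∞, 0]
Detection: at round 1, diagonal entry (2, 2) turns strictly negative.
Key observation: the cycle 2->0->2 has total weight (-8) + 1, which is strictly negative.
Answer: DIVERGES — negative cycle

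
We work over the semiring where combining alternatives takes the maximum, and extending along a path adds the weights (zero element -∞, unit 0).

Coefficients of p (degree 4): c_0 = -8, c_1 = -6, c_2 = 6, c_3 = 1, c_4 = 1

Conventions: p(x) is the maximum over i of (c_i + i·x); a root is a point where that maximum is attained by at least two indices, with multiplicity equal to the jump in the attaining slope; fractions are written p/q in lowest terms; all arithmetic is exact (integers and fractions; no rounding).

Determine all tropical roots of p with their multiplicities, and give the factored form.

hull edge (i=0, c=-8) to (i=2, c=6): slope 7, span 2
hull edge (i=2, c=6) to (i=4, c=1): slope -5/2, span 2
Factored form: p(x) = 1 ⊗ (x ⊕ (-7)) ⊗ (x ⊕ (-7)) ⊗ (x ⊕ 5/2) ⊗ (x ⊕ 5/2)
Answer: roots = -7 (mult 2), 5/2 (mult 2)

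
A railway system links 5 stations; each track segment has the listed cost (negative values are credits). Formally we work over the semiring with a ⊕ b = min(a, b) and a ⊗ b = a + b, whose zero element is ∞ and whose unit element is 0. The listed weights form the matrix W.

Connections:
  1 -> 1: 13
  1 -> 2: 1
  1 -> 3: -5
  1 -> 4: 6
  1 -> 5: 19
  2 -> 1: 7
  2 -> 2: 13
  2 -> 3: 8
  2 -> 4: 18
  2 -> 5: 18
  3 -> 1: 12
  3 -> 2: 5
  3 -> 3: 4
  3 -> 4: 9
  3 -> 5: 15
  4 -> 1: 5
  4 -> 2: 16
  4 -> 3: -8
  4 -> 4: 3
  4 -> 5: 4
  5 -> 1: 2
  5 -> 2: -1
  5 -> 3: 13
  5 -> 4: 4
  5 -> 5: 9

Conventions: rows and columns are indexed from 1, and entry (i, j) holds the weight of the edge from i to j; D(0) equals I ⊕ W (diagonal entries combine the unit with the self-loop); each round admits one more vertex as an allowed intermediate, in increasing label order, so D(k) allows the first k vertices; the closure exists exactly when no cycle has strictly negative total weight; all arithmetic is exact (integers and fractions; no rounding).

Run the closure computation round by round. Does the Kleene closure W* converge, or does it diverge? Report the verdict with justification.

D(0):
  [0, 1, -5, 6, 19]
  [7, 0, 8, 18, 18]
  [12, 5, 0, 9, 15]
  [5, 16, -8, 0, 4]
  [2, -1, 13, 4, 0]
D(1):
  [0, 1, -5, 6, 19]
  [7, 0, 2, 13, 18]
  [12, 5, 0, 9, 15]
  [5, 6, -8, 0, 4]
  [2, -1, -3, 4, 0]
D(2):
  [0, 1, -5, 6, 19]
  [7, 0, 2, 13, 18]
  [12, 5, 0, 9, 15]
  [5, 6, -8, 0, 4]
  [2, -1, -3, 4, 0]
D(3):
  [0, 0, -5, 4, 10]
  [7, 0, 2, 11, 17]
  [12, 5, 0, 9, 15]
  [4, -3, -8, 0, 4]
  [2, -1, -3, 4, 0]
D(4):
  [0, 0, -5, 4, 8]
  [7, 0, 2, 11, 15]
  [12, 5, 0, 9, 13]
  [4, -3, -8, 0, 4]
  [2, -1, -4, 4, 0]
D(5):
  [0, 0, -5, 4, 8]
  [7, 0, 2, 11, 15]
  [12, 5, 0, 9, 13]
  [4, -3, -8, 0, 4]
  [2, -1, -4, 4, 0]
Key observation: every diagonal entry stays at the unit through all rounds, so no improving cycle exists.
Answer: CONVERGES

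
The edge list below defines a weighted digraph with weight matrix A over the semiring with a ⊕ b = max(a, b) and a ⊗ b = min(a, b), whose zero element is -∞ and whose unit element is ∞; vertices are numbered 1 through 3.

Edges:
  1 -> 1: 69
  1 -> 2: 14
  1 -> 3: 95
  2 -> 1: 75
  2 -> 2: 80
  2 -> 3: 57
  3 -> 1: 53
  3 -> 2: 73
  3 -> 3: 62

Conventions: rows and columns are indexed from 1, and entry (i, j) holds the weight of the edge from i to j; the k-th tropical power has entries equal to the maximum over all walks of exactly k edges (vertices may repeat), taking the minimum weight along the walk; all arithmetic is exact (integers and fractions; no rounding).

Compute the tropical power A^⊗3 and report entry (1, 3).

A^⊗2:
  [69, 73, 69]
  [75, 80, 75]
  [73, 73, 62]
A^⊗3:
  [73, 73, 69]
  [75, 80, 75]
  [73, 73, 73]
Key observation: the optimum is the walk 1->1->1->3, with weight 69 min 69 min 95 = 69.
Optimal value attained by: walk 1->1->1->3.
Answer: (A^⊗3)[1][3] = 69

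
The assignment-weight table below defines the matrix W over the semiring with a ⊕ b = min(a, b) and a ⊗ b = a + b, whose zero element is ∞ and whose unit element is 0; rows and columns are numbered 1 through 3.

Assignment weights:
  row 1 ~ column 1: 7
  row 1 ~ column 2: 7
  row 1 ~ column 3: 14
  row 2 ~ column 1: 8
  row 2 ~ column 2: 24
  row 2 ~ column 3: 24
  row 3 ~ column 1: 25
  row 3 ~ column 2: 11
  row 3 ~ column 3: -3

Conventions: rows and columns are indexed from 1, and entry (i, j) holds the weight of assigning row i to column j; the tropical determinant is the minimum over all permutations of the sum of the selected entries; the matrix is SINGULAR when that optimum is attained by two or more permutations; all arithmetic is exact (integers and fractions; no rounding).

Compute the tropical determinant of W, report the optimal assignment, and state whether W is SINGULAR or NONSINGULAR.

σ = (1, 2, 3): 7 + 24 + (-3) = 28
σ = (1, 3, 2): 7 + 24 + 11 = 42
σ = (2, 1, 3): 7 + 8 + (-3) = 12
σ = (2, 3, 1): 7 + 24 + 25 = 56
σ = (3, 1, 2): 14 + 8 + 11 = 33
σ = (3, 2, 1): 14 + 24 + 25 = 63
Optimal value attained by: σ = (2, 1, 3).
Answer: det⊕(W) = 12; verdict: NONSINGULAR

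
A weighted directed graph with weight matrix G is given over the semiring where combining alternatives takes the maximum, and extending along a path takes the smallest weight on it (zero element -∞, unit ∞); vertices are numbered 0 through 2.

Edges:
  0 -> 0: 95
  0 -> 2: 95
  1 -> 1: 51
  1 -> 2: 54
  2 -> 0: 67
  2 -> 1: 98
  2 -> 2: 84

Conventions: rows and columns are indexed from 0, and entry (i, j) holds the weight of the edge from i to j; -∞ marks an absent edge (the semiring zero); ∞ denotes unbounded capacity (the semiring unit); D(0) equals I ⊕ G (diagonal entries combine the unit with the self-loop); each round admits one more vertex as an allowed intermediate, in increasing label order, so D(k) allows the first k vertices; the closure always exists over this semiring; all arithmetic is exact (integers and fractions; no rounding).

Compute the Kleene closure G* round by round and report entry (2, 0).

D(0):
  [∞, -∞, 95]
  [-∞, ∞, 54]
  [67, 98, ∞]
D(1):
  [∞, -∞, 95]
  [-∞, ∞, 54]
  [67, 98, ∞]
D(2):
  [∞, -∞, 95]
  [-∞, ∞, 54]
  [67, 98, ∞]
D(3):
  [∞, 95, 95]
  [54, ∞, 54]
  [67, 98, ∞]
Answer: G*[2][0] = 67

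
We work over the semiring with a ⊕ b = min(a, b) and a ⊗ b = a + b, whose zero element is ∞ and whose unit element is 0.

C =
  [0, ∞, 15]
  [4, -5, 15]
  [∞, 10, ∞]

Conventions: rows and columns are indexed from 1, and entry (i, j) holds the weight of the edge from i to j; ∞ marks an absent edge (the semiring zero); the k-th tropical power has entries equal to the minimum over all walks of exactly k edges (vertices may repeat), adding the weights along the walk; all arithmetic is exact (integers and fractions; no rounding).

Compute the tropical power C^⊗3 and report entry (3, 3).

C^⊗2:
  [0, 25, 15]
  [-1, -10, 10]
  [14, 5, 25]
C^⊗3:
  [0, 20, 15]
  [-6, -15, 5]
  [9, 0, 20]
Key observation: the optimum is the walk 3->2->2->3, with weight 10 + (-5) + 15 = 20.
Optimal value attained by: walk 3->2->2->3.
Answer: (C^⊗3)[3][3] = 20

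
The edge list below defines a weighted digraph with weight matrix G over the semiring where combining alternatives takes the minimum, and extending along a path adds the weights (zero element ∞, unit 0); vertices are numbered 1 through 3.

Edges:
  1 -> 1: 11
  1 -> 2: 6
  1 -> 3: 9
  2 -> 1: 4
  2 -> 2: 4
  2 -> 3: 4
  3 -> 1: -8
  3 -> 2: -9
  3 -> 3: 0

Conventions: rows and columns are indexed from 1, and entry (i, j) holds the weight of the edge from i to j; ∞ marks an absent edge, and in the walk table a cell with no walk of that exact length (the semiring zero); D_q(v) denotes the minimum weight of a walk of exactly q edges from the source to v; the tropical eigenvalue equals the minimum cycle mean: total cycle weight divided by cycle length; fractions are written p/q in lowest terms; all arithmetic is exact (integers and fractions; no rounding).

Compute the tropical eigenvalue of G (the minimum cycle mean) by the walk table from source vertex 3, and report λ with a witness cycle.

q=0: [∞, ∞, 0]
q=1: [-8, -9, 0]
q=2: [-8, -9, -5]
q=3: [-13, -14, -5]
Optimal cycle mean attained by: cycle 2->3->2, total 4 + (-9), length 2.
Answer: λ = -5/2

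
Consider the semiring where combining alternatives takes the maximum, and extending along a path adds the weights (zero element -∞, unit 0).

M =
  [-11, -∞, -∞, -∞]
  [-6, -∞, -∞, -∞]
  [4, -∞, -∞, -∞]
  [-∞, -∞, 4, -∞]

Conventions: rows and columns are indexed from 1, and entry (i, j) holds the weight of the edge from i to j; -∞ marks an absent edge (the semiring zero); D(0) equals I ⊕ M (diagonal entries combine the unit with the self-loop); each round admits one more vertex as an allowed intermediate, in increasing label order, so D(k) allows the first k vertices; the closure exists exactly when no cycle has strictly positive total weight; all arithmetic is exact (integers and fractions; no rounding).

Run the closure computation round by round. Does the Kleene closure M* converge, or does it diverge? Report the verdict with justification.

D(0):
  [0, -∞, -∞, -∞]
  [-6, 0, -∞, -∞]
  [4, -∞, 0, -∞]
  [-∞, -∞, 4, 0]
D(1):
  [0, -∞, -∞, -∞]
  [-6, 0, -∞, -∞]
  [4, -∞, 0, -∞]
  [-∞, -∞, 4, 0]
D(2):
  [0, -∞, -∞, -∞]
  [-6, 0, -∞, -∞]
  [4, -∞, 0, -∞]
  [-∞, -∞, 4, 0]
D(3):
  [0, -∞, -∞, -∞]
  [-6, 0, -∞, -∞]
  [4, -∞, 0, -∞]
  [8, -∞, 4, 0]
D(4):
  [0, -∞, -∞, -∞]
  [-6, 0, -∞, -∞]
  [4, -∞, 0, -∞]
  [8, -∞, 4, 0]
Key observation: every diagonal entry stays at the unit through all rounds, so no improving cycle exists.
Answer: CONVERGES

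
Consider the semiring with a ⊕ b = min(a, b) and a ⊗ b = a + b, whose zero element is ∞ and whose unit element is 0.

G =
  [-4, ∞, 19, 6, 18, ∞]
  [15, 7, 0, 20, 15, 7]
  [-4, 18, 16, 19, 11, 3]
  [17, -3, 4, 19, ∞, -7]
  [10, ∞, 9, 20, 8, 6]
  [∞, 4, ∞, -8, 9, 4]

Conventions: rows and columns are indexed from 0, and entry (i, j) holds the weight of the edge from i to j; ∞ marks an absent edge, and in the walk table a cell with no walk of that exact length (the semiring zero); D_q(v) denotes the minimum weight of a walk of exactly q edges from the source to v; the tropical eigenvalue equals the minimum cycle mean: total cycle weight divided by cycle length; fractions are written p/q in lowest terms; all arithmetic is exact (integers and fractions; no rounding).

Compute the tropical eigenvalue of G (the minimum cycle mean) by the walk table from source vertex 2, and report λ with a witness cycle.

q=0: [∞, ∞, 0, ∞, ∞, ∞]
q=1: [-4, 18, 16, 19, 11, 3]
q=2: [-8, 7, 15, -5, 12, 7]
q=3: [-12, -8, -1, -2, 10, -12]
q=4: [-16, -8, -8, -20, -3, -9]
q=5: [-20, -23, -16, -17, 0, -27]
q=6: [-24, -23, -23, -35, -18, -24]
Optimal cycle mean attained by: cycle 3->5->3, total (-7) + (-8), length 2.
Answer: λ = -15/2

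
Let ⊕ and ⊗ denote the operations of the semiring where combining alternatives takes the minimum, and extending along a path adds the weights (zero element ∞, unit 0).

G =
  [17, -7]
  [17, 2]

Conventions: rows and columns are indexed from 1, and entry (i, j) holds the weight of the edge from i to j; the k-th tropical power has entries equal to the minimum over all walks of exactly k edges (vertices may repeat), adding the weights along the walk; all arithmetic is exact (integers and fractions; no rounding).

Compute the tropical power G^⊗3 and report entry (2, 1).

G^⊗2:
  [10, -5]
  [19, 4]
G^⊗3:
  [12, -3]
  [21, 6]
Key observation: the optimum is the walk 2->2->2->1, with weight 2 + 2 + 17 = 21.
Optimal value attained by: walk 2->2->2->1.
Answer: (G^⊗3)[2][1] = 21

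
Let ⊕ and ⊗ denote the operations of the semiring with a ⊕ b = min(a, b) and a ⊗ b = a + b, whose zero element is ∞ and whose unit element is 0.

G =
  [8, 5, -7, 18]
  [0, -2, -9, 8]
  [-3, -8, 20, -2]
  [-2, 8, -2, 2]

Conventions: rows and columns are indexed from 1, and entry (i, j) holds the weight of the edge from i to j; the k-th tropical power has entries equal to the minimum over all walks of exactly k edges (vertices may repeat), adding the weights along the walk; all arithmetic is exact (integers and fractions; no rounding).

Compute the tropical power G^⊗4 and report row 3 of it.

G^⊗2:
  [-10, -15, -4, -9]
  [-12, -17, -11, -11]
  [-8, -10, -17, 0]
  [-5, -10, -9, -4]
G^⊗3:
  [-15, -17, -24, -7]
  [-17, -19, -26, -13]
  [-20, -25, -19, -19]
  [-12, -17, -19, -11]
G^⊗4:
  [-27, -32, -26, -26]
  [-29, -34, -28, -28]
  [-25, -27, -34, -21]
  [-22, -27, -26, -21]
Answer: row 3 of G^⊗4 = [-25, -27, -34, -21]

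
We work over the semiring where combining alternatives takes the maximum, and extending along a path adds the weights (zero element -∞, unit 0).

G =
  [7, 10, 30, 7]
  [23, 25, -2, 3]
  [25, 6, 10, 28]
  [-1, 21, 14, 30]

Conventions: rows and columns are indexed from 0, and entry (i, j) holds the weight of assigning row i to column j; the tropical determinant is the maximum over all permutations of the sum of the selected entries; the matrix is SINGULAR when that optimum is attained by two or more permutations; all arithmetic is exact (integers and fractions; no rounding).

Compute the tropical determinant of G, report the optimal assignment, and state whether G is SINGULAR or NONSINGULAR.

σ = (0, 1, 2, 3): 7 + 25 + 10 + 30 = 72
σ = (0, 1, 3, 2): 7 + 25 + 28 + 14 = 74
σ = (0, 2, 1, 3): 7 + (-2) + 6 + 30 = 41
σ = (0, 2, 3, 1): 7 + (-2) + 28 + 21 = 54
σ = (0, 3, 1, 2): 7 + 3 + 6 + 14 = 30
σ = (0, 3, 2, 1): 7 + 3 + 10 + 21 = 41
σ = (1, 0, 2, 3): 10 + 23 + 10 + 30 = 73
σ = (1, 0, 3, 2): 10 + 23 + 28 + 14 = 75
σ = (1, 2, 0, 3): 10 + (-2) + 25 + 30 = 63
σ = (1, 2, 3, 0): 10 + (-2) + 28 + (-1) = 35
σ = (1, 3, 0, 2): 10 + 3 + 25 + 14 = 52
σ = (1, 3, 2, 0): 10 + 3 + 10 + (-1) = 22
σ = (2, 0, 1, 3): 30 + 23 + 6 + 30 = 89
σ = (2, 0, 3, 1): 30 + 23 + 28 + 21 = 102
σ = (2, 1, 0, 3): 30 + 25 + 25 + 30 = 110
σ = (2, 1, 3, 0): 30 + 25 + 28 + (-1) = 82
σ = (2, 3, 0, 1): 30 + 3 + 25 + 21 = 79
σ = (2, 3, 1, 0): 30 + 3 + 6 + (-1) = 38
σ = (3, 0, 1, 2): 7 + 23 + 6 + 14 = 50
σ = (3, 0, 2, 1): 7 + 23 + 10 + 21 = 61
σ = (3, 1, 0, 2): 7 + 25 + 25 + 14 = 71
σ = (3, 1, 2, 0): 7 + 25 + 10 + (-1) = 41
σ = (3, 2, 0, 1): 7 + (-2) + 25 + 21 = 51
σ = (3, 2, 1, 0): 7 + (-2) + 6 + (-1) = 10
Optimal value attained by: σ = (2, 1, 0, 3).
Answer: det⊕(G) = 110; verdict: NONSINGULAR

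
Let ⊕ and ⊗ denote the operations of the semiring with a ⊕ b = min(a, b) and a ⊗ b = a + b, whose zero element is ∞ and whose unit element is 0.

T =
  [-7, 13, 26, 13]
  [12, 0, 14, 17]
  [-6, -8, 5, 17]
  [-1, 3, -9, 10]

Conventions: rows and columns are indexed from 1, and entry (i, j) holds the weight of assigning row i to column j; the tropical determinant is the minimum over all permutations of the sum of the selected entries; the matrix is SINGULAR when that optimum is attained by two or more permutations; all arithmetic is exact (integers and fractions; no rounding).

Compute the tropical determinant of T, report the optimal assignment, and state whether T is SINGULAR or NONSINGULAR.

σ = (1, 2, 3, 4): (-7) + 0 + 5 + 10 = 8
σ = (1, 2, 4, 3): (-7) + 0 + 17 + (-9) = 1
σ = (1, 3, 2, 4): (-7) + 14 + (-8) + 10 = 9
σ = (1, 3, 4, 2): (-7) + 14 + 17 + 3 = 27
σ = (1, 4, 2, 3): (-7) + 17 + (-8) + (-9) = -7
σ = (1, 4, 3, 2): (-7) + 17 + 5 + 3 = 18
σ = (2, 1, 3, 4): 13 + 12 + 5 + 10 = 40
σ = (2, 1, 4, 3): 13 + 12 + 17 + (-9) = 33
σ = (2, 3, 1, 4): 13 + 14 + (-6) + 10 = 31
σ = (2, 3, 4, 1): 13 + 14 + 17 + (-1) = 43
σ = (2, 4, 1, 3): 13 + 17 + (-6) + (-9) = 15
σ = (2, 4, 3, 1): 13 + 17 + 5 + (-1) = 34
σ = (3, 1, 2, 4): 26 + 12 + (-8) + 10 = 40
σ = (3, 1, 4, 2): 26 + 12 + 17 + 3 = 58
σ = (3, 2, 1, 4): 26 + 0 + (-6) + 10 = 30
σ = (3, 2, 4, 1): 26 + 0 + 17 + (-1) = 42
σ = (3, 4, 1, 2): 26 + 17 + (-6) + 3 = 40
σ = (3, 4, 2, 1): 26 + 17 + (-8) + (-1) = 34
σ = (4, 1, 2, 3): 13 + 12 + (-8) + (-9) = 8
σ = (4, 1, 3, 2): 13 + 12 + 5 + 3 = 33
σ = (4, 2, 1, 3): 13 + 0 + (-6) + (-9) = -2
σ = (4, 2, 3, 1): 13 + 0 + 5 + (-1) = 17
σ = (4, 3, 1, 2): 13 + 14 + (-6) + 3 = 24
σ = (4, 3, 2, 1): 13 + 14 + (-8) + (-1) = 18
Optimal value attained by: σ = (1, 4, 2, 3).
Answer: det⊕(T) = -7; verdict: NONSINGULAR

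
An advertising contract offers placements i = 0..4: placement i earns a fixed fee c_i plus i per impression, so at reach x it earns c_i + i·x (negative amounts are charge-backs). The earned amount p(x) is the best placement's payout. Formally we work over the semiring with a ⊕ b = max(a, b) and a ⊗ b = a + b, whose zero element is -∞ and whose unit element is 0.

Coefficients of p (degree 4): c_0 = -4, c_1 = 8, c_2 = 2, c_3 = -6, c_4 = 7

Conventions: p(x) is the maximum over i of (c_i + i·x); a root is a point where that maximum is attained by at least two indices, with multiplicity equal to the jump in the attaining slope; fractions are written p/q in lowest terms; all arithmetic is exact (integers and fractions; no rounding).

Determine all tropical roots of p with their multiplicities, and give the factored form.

hull edge (i=0, c=-4) to (i=1, c=8): slope 12, span 1
hull edge (i=1, c=8) to (i=4, c=7): slope -1/3, span 3
Factored form: p(x) = 7 ⊗ (x ⊕ (-12)) ⊗ (x ⊕ 1/3) ⊗ (x ⊕ 1/3) ⊗ (x ⊕ 1/3)
Answer: roots = -12 (mult 1), 1/3 (mult 3)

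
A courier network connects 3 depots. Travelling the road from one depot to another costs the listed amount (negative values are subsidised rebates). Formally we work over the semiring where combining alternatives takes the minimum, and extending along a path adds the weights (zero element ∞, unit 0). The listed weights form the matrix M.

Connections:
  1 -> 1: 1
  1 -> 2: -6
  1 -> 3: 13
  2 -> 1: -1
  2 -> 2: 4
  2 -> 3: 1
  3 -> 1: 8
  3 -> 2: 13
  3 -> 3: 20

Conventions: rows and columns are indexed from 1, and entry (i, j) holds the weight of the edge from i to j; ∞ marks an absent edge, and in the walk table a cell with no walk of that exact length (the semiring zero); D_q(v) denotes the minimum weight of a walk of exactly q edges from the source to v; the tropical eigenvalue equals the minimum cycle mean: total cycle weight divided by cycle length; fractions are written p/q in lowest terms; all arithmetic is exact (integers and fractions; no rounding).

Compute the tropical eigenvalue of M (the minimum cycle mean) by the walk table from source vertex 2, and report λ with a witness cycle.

q=0: [∞, 0, ∞]
q=1: [-1, 4, 1]
q=2: [0, -7, 5]
q=3: [-8, -6, -6]
Optimal cycle mean attained by: cycle 1->2->1, total (-6) + (-1), length 2.
Answer: λ = -7/2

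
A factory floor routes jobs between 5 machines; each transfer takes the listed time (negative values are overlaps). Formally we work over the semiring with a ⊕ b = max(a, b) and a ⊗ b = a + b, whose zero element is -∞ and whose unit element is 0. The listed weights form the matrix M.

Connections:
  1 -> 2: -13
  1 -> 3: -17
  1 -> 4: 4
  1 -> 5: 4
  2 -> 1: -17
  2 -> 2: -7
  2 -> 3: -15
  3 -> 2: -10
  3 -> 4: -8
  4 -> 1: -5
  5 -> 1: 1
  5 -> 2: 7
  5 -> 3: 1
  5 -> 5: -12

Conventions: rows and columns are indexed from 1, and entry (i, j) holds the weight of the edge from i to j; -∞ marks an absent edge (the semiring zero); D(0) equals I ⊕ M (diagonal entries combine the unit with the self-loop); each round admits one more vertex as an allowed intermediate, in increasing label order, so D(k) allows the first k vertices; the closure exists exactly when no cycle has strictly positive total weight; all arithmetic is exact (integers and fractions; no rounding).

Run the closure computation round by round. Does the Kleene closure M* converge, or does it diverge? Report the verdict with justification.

D(0):
  [0, -13, -17, 4, 4]
  [-17, 0, -15, -∞, -∞]
  [-∞, -10, 0, -8, -∞]
  [-5, -∞, -∞, 0, -∞]
  [1, 7, 1, -∞, 0]
Detection: at round 1, diagonal entry (5, 5) turns strictly positive.
Key observation: the cycle 5->1->5 has total weight 1 + 4, which is strictly positive.
Answer: DIVERGES — positive cycle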